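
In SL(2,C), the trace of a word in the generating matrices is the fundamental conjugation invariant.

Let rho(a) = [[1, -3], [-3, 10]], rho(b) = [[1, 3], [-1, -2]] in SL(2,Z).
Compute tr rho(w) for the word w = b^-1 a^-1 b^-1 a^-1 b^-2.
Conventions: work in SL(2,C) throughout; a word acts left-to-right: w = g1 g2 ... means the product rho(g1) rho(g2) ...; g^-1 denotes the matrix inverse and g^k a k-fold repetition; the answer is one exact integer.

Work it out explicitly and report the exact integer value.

rho(b^-1) = [[-2, -3], [1, 1]]
... * rho(a^-1) = [[10, 3], [3, 1]]  ->  [[-29, -9], [13, 4]]
... * rho(b^-1) = [[-2, -3], [1, 1]]  ->  [[49, 78], [-22, -35]]
... * rho(a^-1) = [[10, 3], [3, 1]]  ->  [[724, 225], [-325, -101]]
... * rho(b^-1) = [[-2, -3], [1, 1]]  ->  [[-1223, -1947], [549, 874]]
... * rho(b^-1) = [[-2, -3], [1, 1]]  ->  [[499, 1722], [-224, -773]]
tr = 499 + -773 = -274

-274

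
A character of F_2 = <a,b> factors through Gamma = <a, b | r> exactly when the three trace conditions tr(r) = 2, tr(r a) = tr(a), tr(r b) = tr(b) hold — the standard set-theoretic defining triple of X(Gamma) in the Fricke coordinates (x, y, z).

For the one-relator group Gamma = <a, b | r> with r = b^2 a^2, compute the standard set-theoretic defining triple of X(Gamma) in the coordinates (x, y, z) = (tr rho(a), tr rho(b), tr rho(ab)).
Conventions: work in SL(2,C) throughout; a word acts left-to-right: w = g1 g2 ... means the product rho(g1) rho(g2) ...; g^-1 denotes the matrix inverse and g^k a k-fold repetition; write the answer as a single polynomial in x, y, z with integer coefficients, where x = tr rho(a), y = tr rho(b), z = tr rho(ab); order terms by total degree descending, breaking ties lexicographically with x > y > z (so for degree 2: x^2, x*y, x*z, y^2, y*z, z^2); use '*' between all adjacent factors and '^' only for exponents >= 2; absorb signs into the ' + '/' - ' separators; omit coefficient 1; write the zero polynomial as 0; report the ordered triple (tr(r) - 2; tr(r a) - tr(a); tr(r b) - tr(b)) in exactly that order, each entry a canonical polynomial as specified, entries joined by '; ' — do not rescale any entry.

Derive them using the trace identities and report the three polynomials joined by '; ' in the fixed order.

x*y*z - x^2 - y^2; x^2*y*z - x^3 - x*y^2 - y*z + 2*x; x*y^2*z - x^2*y - y^3 - x*z + 2*y

next, trace(b^2 a) = trace(b) trace(a b) - trace(a)  (reduce the b square) = y*z - x
trace(b^2) = trace(b) trace(b) - trace(1)  (reduce the b square) = y^2 - 2
and trace(b^2 a^2) = trace(a) trace(b^2 a) - trace(b^2)  (reduce the a square) = x*y*z - x^2 - y^2 + 2
trace(b^2 a^3) = trace(a) trace(a b^2 a) - trace(a b^2) = x^2*y*z - x^3 - x*y^2 - y*z + 3*x
trace(a^2 b) = trace(a) trace(b a) - trace(b) = x*z - y
trace(b^2 a^2 b) = trace(b) trace(a^2 b^2) - trace(a^2 b) = x*y^2*z - x^2*y - y^3 - x*z + 3*y
assemble the triple (trace(r) - 2; trace(r a) - x; trace(r b) - y)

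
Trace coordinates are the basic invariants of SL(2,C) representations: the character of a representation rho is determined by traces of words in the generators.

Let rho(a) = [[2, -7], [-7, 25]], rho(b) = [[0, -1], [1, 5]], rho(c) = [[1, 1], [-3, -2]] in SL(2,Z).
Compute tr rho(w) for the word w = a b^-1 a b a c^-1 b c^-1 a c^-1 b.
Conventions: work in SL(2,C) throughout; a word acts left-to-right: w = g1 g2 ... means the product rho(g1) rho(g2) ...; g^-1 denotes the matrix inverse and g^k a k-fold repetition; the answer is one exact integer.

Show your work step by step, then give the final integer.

rho(a) = [[2, -7], [-7, 25]]
... * rho(b^-1) = [[5, 1], [-1, 0]]  ->  [[17, 2], [-60, -7]]
... * rho(a) = [[2, -7], [-7, 25]]  ->  [[20, -69], [-71, 245]]
... * rho(b) = [[0, -1], [1, 5]]  ->  [[-69, -365], [245, 1296]]
... * rho(a) = [[2, -7], [-7, 25]]  ->  [[2417, -8642], [-8582, 30685]]
... * rho(c^-1) = [[-2, -1], [3, 1]]  ->  [[-30760, -11059], [109219, 39267]]
... * rho(b) = [[0, -1], [1, 5]]  ->  [[-11059, -24535], [39267, 87116]]
... * rho(c^-1) = [[-2, -1], [3, 1]]  ->  [[-51487, -13476], [182814, 47849]]
... * rho(a) = [[2, -7], [-7, 25]]  ->  [[-8642, 23509], [30685, -83473]]
... * rho(c^-1) = [[-2, -1], [3, 1]]  ->  [[87811, 32151], [-311789, -114158]]
... * rho(b) = [[0, -1], [1, 5]]  ->  [[32151, 72944], [-114158, -259001]]
tr = 32151 + -259001 = -226850

-226850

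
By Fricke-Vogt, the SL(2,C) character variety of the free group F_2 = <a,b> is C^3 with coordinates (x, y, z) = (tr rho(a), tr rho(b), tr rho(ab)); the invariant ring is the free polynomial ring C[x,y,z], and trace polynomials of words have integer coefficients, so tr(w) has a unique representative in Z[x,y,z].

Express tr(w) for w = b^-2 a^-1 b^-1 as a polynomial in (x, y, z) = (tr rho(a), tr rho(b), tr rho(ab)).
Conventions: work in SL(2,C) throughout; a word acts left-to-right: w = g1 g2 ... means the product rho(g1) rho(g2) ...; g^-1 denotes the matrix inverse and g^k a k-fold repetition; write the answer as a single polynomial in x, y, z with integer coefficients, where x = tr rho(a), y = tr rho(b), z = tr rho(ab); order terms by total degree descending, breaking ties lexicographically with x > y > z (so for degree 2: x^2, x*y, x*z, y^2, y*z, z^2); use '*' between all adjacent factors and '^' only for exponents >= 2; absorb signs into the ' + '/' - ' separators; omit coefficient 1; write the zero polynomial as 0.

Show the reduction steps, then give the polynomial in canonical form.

y^2*z - x*y - z

tr(b^-1) = tr(b) = y
tr(b^-2) = tr(b^-1) tr(b) - tr(1)  (eliminate b^-1) = y^2 - 2
tr(b^-1 a) = tr(a) tr(b) - tr(a b)  (eliminate b^-1) = x*y - z
tr(b^-2 a) = tr(b^-1 a) tr(b) - tr(b^-1 a b)  (eliminate b^-1) = x*y^2 - y*z - x
tr(a^-1 b^-2) = tr(b^-2) tr(a) - tr(b^-2 a)  (eliminate a^-1) = y*z - x
tr(b^-2 a^-1 b^-1) = tr(a^-1 b^-2) tr(b) - tr(a^-1 b^-1)  (eliminate b^-1) = y^2*z - x*y - z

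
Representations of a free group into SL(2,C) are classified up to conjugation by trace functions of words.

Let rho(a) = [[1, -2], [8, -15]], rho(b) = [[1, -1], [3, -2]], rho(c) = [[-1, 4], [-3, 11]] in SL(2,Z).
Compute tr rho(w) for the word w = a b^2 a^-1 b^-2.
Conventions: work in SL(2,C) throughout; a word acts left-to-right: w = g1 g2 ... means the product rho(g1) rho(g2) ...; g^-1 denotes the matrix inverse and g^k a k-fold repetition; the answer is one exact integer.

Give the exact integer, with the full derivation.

246

rho(a) = [[1, -2], [8, -15]]
... * rho(b) = [[1, -1], [3, -2]]  ->  [[-5, 3], [-37, 22]]
... * rho(b) = [[1, -1], [3, -2]]  ->  [[4, -1], [29, -7]]
... * rho(a^-1) = [[-15, 2], [-8, 1]]  ->  [[-52, 7], [-379, 51]]
... * rho(b^-1) = [[-2, 1], [-3, 1]]  ->  [[83, -45], [605, -328]]
... * rho(b^-1) = [[-2, 1], [-3, 1]]  ->  [[-31, 38], [-226, 277]]
tr = -31 + 277 = 246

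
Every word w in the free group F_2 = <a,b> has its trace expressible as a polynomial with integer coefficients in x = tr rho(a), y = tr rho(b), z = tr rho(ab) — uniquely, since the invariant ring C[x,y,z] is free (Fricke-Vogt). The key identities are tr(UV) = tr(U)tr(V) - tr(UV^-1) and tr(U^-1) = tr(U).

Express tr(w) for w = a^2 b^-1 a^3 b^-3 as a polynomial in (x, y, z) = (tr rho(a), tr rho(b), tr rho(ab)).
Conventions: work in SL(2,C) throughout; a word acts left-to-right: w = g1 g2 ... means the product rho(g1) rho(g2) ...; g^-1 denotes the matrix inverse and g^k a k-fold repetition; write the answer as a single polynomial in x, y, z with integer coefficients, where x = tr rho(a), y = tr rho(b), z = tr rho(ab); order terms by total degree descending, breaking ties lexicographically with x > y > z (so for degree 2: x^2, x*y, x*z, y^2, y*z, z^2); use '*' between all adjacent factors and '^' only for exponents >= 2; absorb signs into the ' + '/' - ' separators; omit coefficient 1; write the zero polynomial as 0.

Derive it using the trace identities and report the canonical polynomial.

apply: tr(a^2) = tr(a)*tr(a) - tr(1) = x^2 - 2
use: tr(a^3) = tr(a)*tr(a^2) - tr(a) = x^3 - 3*x
tr(a^4) = tr(a)*tr(a^3) - tr(a^2) = x^4 - 4*x^2 + 2
apply: tr(a^5) = tr(a)*tr(a^4) - tr(a^3) = x^5 - 5*x^3 + 5*x
tr(b a^2) = tr(a)*tr(b a) - tr(b) = x*z - y
tr(b a^3) = tr(a)*tr(b a^2) - tr(b a) = x^2*z - x*y - z
tr(b a^4) = tr(a)*tr(b a^3) - tr(b a^2) = x^3*z - x^2*y - 2*x*z + y
tr(a^5 b) = tr(a)*tr(b a^4) - tr(b a^3) = x^4*z - x^3*y - 3*x^2*z + 2*x*y + z
tr(a^2 b^-1 a^3) = tr(a^5)*tr(b) - tr(a^5 b) = x^5*y - x^4*z - 4*x^3*y + 3*x^2*z + 3*x*y - z
tr(b a b a) = tr(b a)*tr(b a) - tr(1) = z^2 - 2
apply: tr(b a b) = tr(b)*tr(a b) - tr(a) = y*z - x
tr(a b a b a) = tr(a)*tr(b a b a) - tr(b a b) = x*z^2 - y*z - x
use: tr(b a^3 b a) = tr(a)*tr(a b a b a) - tr(a b a b) = x^2*z^2 - x*y*z - x^2 - z^2 + 2
use: tr(b a^3 b) = tr(b)*tr(a^3 b) - tr(a^3) = x^2*y*z - x^3 - x*y^2 - y*z + 3*x
apply: tr(a^3 b a^2 b) = tr(a)*tr(b a^3 b a) - tr(b a^3 b) = x^3*z^2 - 2*x^2*y*z + x*y^2 - x*z^2 + y*z - x
tr(a^2 b^-1 a^3 b) = tr(a^3 b a^2)*tr(b) - tr(a^3 b a^2 b) = x^4*y*z - x^3*y^2 - x^3*z^2 - x^2*y*z + x*y^2 + x*z^2 + x
tr(b^-1 a^2 b^-1 a^3) = tr(a^2 b^-1 a^3)*tr(b) - tr(a^2 b^-1 a^3 b) = x^5*y^2 - 2*x^4*y*z - 3*x^3*y^2 + x^3*z^2 + 4*x^2*y*z + 2*x*y^2 - x*z^2 - y*z - x
tr(a^2 b^-1 a^3 b^-2) = tr(b^-1 a^2 b^-1 a^3)*tr(b) - tr(b^-1 a^2 b^-1 a^3 b) = x^5*y^3 - 2*x^4*y^2*z - x^5*y - 3*x^3*y^3 + x^3*y*z^2 + x^4*z + 4*x^2*y^2*z + 4*x^3*y + 2*x*y^3 - x*y*z^2 - 3*x^2*z - y^2*z - 4*x*y + z
tr(a^2 b^-1 a^3 b^-3) = tr(a^2 b^-1 a^3 b^-2)*tr(b) - tr(a^2 b^-1 a^3 b^-1) = x^5*y^4 - 2*x^4*y^3*z - 2*x^5*y^2 - 3*x^3*y^4 + x^3*y^2*z^2 + 3*x^4*y*z + 4*x^2*y^3*z + 7*x^3*y^2 - x^3*z^2 + 2*x*y^4 - x*y^2*z^2 - 7*x^2*y*z - y^3*z - 6*x*y^2 + x*z^2 + 2*y*z + x

x^5*y^4 - 2*x^4*y^3*z - 2*x^5*y^2 - 3*x^3*y^4 + x^3*y^2*z^2 + 3*x^4*y*z + 4*x^2*y^3*z + 7*x^3*y^2 - x^3*z^2 + 2*x*y^4 - x*y^2*z^2 - 7*x^2*y*z - y^3*z - 6*x*y^2 + x*z^2 + 2*y*z + x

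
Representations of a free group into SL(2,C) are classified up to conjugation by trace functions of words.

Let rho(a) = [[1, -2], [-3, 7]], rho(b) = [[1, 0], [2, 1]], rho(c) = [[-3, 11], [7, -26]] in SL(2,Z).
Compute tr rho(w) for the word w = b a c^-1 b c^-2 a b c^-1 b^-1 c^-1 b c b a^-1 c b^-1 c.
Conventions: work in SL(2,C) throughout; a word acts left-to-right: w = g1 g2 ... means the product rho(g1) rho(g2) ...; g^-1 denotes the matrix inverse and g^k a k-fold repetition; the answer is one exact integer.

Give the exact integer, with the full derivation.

-98286635714

rho(b) = [[1, 0], [2, 1]]
... * rho(a) = [[1, -2], [-3, 7]]  ->  [[1, -2], [-1, 3]]
... * rho(c^-1) = [[-26, -11], [-7, -3]]  ->  [[-12, -5], [5, 2]]
... * rho(b) = [[1, 0], [2, 1]]  ->  [[-22, -5], [9, 2]]
... * rho(c^-1) = [[-26, -11], [-7, -3]]  ->  [[607, 257], [-248, -105]]
... * rho(c^-1) = [[-26, -11], [-7, -3]]  ->  [[-17581, -7448], [7183, 3043]]
... * rho(a) = [[1, -2], [-3, 7]]  ->  [[4763, -16974], [-1946, 6935]]
... * rho(b) = [[1, 0], [2, 1]]  ->  [[-29185, -16974], [11924, 6935]]
... * rho(c^-1) = [[-26, -11], [-7, -3]]  ->  [[877628, 371957], [-358569, -151969]]
... * rho(b^-1) = [[1, 0], [-2, 1]]  ->  [[133714, 371957], [-54631, -151969]]
... * rho(c^-1) = [[-26, -11], [-7, -3]]  ->  [[-6080263, -2586725], [2484189, 1056848]]
... * rho(b) = [[1, 0], [2, 1]]  ->  [[-11253713, -2586725], [4597885, 1056848]]
... * rho(c) = [[-3, 11], [7, -26]]  ->  [[15654064, -56535993], [-6395719, 23098687]]
... * rho(b) = [[1, 0], [2, 1]]  ->  [[-97417922, -56535993], [39801655, 23098687]]
... * rho(a^-1) = [[7, 2], [3, 1]]  ->  [[-851533433, -251371837], [347907646, 102701997]]
... * rho(c) = [[-3, 11], [7, -26]]  ->  [[794997440, -2831200001], [-324808959, 1156732184]]
... * rho(b^-1) = [[1, 0], [-2, 1]]  ->  [[6457397442, -2831200001], [-2638273327, 1156732184]]
... * rho(c) = [[-3, 11], [7, -26]]  ->  [[-39190592333, 144642571888], [16011945269, -59096043381]]
tr = -39190592333 + -59096043381 = -98286635714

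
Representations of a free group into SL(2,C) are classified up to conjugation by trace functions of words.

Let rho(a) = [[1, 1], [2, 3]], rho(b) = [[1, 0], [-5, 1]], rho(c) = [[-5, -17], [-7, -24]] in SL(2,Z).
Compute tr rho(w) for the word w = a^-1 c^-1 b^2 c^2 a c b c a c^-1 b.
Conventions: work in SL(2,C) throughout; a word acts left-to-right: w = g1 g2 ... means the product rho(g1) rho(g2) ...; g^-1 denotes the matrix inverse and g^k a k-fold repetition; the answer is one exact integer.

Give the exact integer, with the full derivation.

rho(a^-1) = [[3, -1], [-2, 1]]
... * rho(c^-1) = [[-24, 17], [7, -5]]  ->  [[-79, 56], [55, -39]]
... * rho(b) = [[1, 0], [-5, 1]]  ->  [[-359, 56], [250, -39]]
... * rho(b) = [[1, 0], [-5, 1]]  ->  [[-639, 56], [445, -39]]
... * rho(c) = [[-5, -17], [-7, -24]]  ->  [[2803, 9519], [-1952, -6629]]
... * rho(c) = [[-5, -17], [-7, -24]]  ->  [[-80648, -276107], [56163, 192280]]
... * rho(a) = [[1, 1], [2, 3]]  ->  [[-632862, -908969], [440723, 633003]]
... * rho(c) = [[-5, -17], [-7, -24]]  ->  [[9527093, 32573910], [-6634636, -22684363]]
... * rho(b) = [[1, 0], [-5, 1]]  ->  [[-153342457, 32573910], [106787179, -22684363]]
... * rho(c) = [[-5, -17], [-7, -24]]  ->  [[538694915, 1825047929], [-375145354, -1270957331]]
... * rho(a) = [[1, 1], [2, 3]]  ->  [[4188790773, 6013838702], [-2917060016, -4188017347]]
... * rho(c^-1) = [[-24, 17], [7, -5]]  ->  [[-58434107638, 41140249631], [40693318955, -28649933537]]
... * rho(b) = [[1, 0], [-5, 1]]  ->  [[-264135355793, 41140249631], [183942986640, -28649933537]]
tr = -264135355793 + -28649933537 = -292785289330

-292785289330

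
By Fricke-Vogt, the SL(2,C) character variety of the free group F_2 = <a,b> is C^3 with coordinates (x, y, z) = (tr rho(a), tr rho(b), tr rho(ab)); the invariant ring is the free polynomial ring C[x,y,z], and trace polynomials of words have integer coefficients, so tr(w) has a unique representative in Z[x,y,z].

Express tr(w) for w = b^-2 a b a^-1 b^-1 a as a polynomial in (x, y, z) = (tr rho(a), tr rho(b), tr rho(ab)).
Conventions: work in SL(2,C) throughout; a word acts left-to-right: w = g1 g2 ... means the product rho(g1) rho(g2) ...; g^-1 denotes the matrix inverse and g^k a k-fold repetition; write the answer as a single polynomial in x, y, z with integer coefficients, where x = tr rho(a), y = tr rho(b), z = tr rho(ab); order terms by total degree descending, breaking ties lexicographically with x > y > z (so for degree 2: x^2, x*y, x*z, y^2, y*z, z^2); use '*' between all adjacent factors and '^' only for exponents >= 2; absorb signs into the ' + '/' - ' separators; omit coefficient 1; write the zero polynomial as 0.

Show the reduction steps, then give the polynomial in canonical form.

trace(a^2) = trace(a)*trace(a) - trace(1)   [square of a] = x^2 - 2
trace(b a^2) = trace(a)*trace(b a) - trace(b)   [square of a] = x*z - y
use: trace(a^2 b a) = trace(a)*trace(b a^2) - trace(b a)   [square of a] = x^2*z - x*y - z
apply: trace(b a b a) = trace(a b)*trace(a b) - trace(1)   [split at a repeated a] = z^2 - 2
apply: trace(b a b) = trace(b)*trace(a b) - trace(a)   [square of b] = y*z - x
trace(a^2 b a b) = trace(a)*trace(b a b a) - trace(b a b)   [square of a] = x*z^2 - y*z - x
trace(b^-1 a^2 b a) = trace(a^2 b a)*trace(b) - trace(a^2 b a b)   [inverse elimination on b] = x^2*y*z - x*y^2 - x*z^2 + x
apply: trace(a b a^-1 b^-1 a) = trace(b^-1 a^2 b)*trace(a) - trace(b^-1 a^2 b a)   [inverse elimination on a] = -x^2*y*z + x^3 + x*y^2 + x*z^2 - 3*x
trace(a b a b a b) = trace(b a)*trace(b a b a) - trace(b^-1 a^-1)   [split at a repeated b] = z^3 - 3*z
apply: trace(b^-1 a b a b a) = trace(a b a b a)*trace(b) - trace(a b a b a b)   [inverse elimination on b] = x*y*z^2 - y^2*z - z^3 - x*y + 3*z
trace(a b a^-1 b^-1 a b) = trace(b^-1 a b a b)*trace(a) - trace(b^-1 a b a b a)   [inverse elimination on a] = -x*y*z^2 + x^2*z + y^2*z + z^3 - 3*z
apply: trace(a b a^-1 b^-1 a b^-1) = trace(a b a^-1 b^-1 a)*trace(b) - trace(a b a^-1 b^-1 a b)   [inverse elimination on b] = -x^2*y^2*z + x^3*y + x*y^3 + 2*x*y*z^2 - x^2*z - y^2*z - z^3 - 3*x*y + 3*z
trace(b^-2 a b a^-1 b^-1 a) = trace(a b a^-1 b^-1 a b^-1)*trace(b) - trace(a b a^-1 b^-1 a)   [inverse elimination on b] = -x^2*y^3*z + x^3*y^2 + x*y^4 + 2*x*y^2*z^2 - y^3*z - y*z^3 - x^3 - 4*x*y^2 - x*z^2 + 3*y*z + 3*x

-x^2*y^3*z + x^3*y^2 + x*y^4 + 2*x*y^2*z^2 - y^3*z - y*z^3 - x^3 - 4*x*y^2 - x*z^2 + 3*y*z + 3*x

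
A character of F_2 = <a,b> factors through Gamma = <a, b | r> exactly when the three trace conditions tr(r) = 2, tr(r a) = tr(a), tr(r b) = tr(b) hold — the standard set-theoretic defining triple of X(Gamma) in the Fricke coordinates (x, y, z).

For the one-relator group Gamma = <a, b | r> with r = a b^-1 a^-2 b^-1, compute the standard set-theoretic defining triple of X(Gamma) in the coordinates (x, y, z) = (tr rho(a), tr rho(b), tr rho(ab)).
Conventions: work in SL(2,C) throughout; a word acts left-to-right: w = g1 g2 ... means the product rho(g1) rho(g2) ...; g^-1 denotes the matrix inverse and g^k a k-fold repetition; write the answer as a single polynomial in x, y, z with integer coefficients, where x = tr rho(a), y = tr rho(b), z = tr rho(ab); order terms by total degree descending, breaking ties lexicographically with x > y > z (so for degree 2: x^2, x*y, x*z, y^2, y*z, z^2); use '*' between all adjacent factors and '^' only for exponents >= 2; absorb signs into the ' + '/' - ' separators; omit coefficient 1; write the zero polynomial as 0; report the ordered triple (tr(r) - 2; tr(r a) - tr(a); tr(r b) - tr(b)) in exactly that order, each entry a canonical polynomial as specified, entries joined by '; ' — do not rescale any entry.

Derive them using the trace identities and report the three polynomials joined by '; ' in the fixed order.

reduce: tr(b^-1) = tr(b) = y
tr(b^-1 a) = tr(a)*tr(b) - tr(a b)   [inverse elimination on b] = x*y - z
reduce: tr(b^-1 a^-1) = tr(b^-1)*tr(a) - tr(b^-1 a)   [inverse elimination on a] = z
tr(b a b) = tr(b)*tr(a b) - tr(a)   [square of b] = y*z - x
tr(b a b a) = tr(b a)*tr(b a) - tr(1)   [split at a repeated b] = z^2 - 2
so tr(a^-1 b a b) = tr(b a b)*tr(a) - tr(b a b a)   [inverse elimination on a] = x*y*z - x^2 - z^2 + 2
so tr(b a b^-1 a^-1) = tr(a^-1 b a)*tr(b) - tr(a^-1 b a b)   [inverse elimination on b] = -x*y*z + x^2 + y^2 + z^2 - 2
so tr(a b^-1 a^-2 b) = tr(b a b^-1 a^-1)*tr(a) - tr(b a b^-1)   [inverse elimination on a] = -x^2*y*z + x^3 + x*y^2 + x*z^2 - 3*x
tr(a b^-1 a^-2 b^-1) = tr(a b^-1 a^-2)*tr(b) - tr(a b^-1 a^-2 b)   [inverse elimination on b] = x^2*y*z - x^3 - x*y^2 - x*z^2 + y*z + 3*x
reduce: tr(a^-1 b^-1 a^2 b^-1) = tr(a^-1 b^-1 a^2)*tr(b) - tr(a^-1 b^-1 a^2 b) = x^2*y*z - x^3 - x*z^2 - y*z + 3*x
tr(a^2) = tr(a)*tr(a) - tr(1) = x^2 - 2
tr(a^2 b) = tr(a)*tr(b a) - tr(b) = x*z - y
tr(a^2 b^-1) = tr(a^2)*tr(b) - tr(a^2 b) = x^2*y - x*z - y
tr(b^-1 a^2 b^-1) = tr(a^2 b^-1)*tr(b) - tr(a^2) = x^2*y^2 - x*y*z - x^2 - y^2 + 2
tr(a b^-1 a^-2 b^-1 a) = tr(a^-1 b^-1 a^2 b^-1)*tr(a) - tr(a^-1 b^-1 a^2 b^-1 a) = x^3*y*z - x^4 - x^2*y^2 - x^2*z^2 + 4*x^2 + y^2 - 2
assemble the triple (tr(r) - 2; tr(r a) - x; tr(r b) - y)

x^2*y*z - x^3 - x*y^2 - x*z^2 + y*z + 3*x - 2; x^3*y*z - x^4 - x^2*y^2 - x^2*z^2 + 4*x^2 + y^2 - x - 2; -y + z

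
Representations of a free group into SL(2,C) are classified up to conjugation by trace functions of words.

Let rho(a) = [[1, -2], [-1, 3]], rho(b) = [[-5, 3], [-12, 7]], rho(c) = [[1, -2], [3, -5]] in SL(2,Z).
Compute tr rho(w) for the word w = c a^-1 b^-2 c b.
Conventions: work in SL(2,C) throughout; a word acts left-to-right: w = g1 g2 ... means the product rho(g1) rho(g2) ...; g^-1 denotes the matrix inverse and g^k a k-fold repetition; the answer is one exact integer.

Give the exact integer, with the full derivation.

51

rho(c) = [[1, -2], [3, -5]]
... * rho(a^-1) = [[3, 2], [1, 1]]  ->  [[1, 0], [4, 1]]
... * rho(b^-1) = [[7, -3], [12, -5]]  ->  [[7, -3], [40, -17]]
... * rho(b^-1) = [[7, -3], [12, -5]]  ->  [[13, -6], [76, -35]]
... * rho(c) = [[1, -2], [3, -5]]  ->  [[-5, 4], [-29, 23]]
... * rho(b) = [[-5, 3], [-12, 7]]  ->  [[-23, 13], [-131, 74]]
tr = -23 + 74 = 51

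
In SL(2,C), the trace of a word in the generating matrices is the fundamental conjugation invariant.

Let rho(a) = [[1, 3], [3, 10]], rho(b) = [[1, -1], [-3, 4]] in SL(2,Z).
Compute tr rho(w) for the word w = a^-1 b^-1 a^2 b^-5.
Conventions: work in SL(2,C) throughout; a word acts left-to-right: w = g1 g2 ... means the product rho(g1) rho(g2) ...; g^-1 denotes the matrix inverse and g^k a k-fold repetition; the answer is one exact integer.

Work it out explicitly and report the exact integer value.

3771911

rho(a^-1) = [[10, -3], [-3, 1]]
... * rho(b^-1) = [[4, 1], [3, 1]]  ->  [[31, 7], [-9, -2]]
... * rho(a) = [[1, 3], [3, 10]]  ->  [[52, 163], [-15, -47]]
... * rho(a) = [[1, 3], [3, 10]]  ->  [[541, 1786], [-156, -515]]
... * rho(b^-1) = [[4, 1], [3, 1]]  ->  [[7522, 2327], [-2169, -671]]
... * rho(b^-1) = [[4, 1], [3, 1]]  ->  [[37069, 9849], [-10689, -2840]]
... * rho(b^-1) = [[4, 1], [3, 1]]  ->  [[177823, 46918], [-51276, -13529]]
... * rho(b^-1) = [[4, 1], [3, 1]]  ->  [[852046, 224741], [-245691, -64805]]
... * rho(b^-1) = [[4, 1], [3, 1]]  ->  [[4082407, 1076787], [-1177179, -310496]]
tr = 4082407 + -310496 = 3771911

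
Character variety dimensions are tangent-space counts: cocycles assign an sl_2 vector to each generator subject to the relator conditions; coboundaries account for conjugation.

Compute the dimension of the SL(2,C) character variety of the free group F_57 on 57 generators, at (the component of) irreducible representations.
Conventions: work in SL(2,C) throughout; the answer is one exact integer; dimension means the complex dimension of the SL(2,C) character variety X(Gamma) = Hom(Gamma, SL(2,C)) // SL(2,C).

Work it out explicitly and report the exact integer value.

168

Here Gamma is free of rank 57 — no relator constrains a cocycle.
Z^1(Gamma, Ad rho) = (sl_2)^57: a cocycle is a free choice of one sl_2 vector per generator, so dim Z^1 = 3*57 = 171.
dim B^1 = 3: the coboundary map is injective because an irreducible image has centralizer 0 in sl_2.
dim H^1 = 171 - 3 = 168, which is dim X.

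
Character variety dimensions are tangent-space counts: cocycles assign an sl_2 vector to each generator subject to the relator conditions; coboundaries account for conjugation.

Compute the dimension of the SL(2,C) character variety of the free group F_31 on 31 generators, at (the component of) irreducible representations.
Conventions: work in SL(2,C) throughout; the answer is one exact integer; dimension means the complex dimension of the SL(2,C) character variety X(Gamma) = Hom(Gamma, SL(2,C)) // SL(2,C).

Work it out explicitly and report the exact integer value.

90

The free group F_31: 31 generators, no relators.
Z^1(Gamma, Ad rho) = (sl_2)^31: a cocycle is a free choice of one sl_2 vector per generator, so dim Z^1 = 3*31 = 93.
Irreducibility makes the coboundary map sl_2 -> Z^1 injective (trivial centralizer), so dim B^1 = 3.
dim H^1 = 93 - 3 = 90, which is dim X.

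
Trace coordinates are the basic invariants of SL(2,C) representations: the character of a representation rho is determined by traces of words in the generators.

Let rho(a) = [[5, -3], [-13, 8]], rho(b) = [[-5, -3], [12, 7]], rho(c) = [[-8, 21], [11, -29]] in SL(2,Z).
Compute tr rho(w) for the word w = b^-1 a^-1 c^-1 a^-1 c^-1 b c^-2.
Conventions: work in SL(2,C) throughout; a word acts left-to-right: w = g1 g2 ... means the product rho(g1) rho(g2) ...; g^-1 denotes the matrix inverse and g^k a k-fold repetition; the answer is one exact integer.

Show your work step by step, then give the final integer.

-1997680921

rho(b^-1) = [[7, 3], [-12, -5]]
... * rho(a^-1) = [[8, 3], [13, 5]]  ->  [[95, 36], [-161, -61]]
... * rho(c^-1) = [[-29, -21], [-11, -8]]  ->  [[-3151, -2283], [5340, 3869]]
... * rho(a^-1) = [[8, 3], [13, 5]]  ->  [[-54887, -20868], [93017, 35365]]
... * rho(c^-1) = [[-29, -21], [-11, -8]]  ->  [[1821271, 1319571], [-3086508, -2236277]]
... * rho(b) = [[-5, -3], [12, 7]]  ->  [[6728497, 3773184], [-11402784, -6394415]]
... * rho(c^-1) = [[-29, -21], [-11, -8]]  ->  [[-236631437, -171483909], [401019301, 290613784]]
... * rho(c^-1) = [[-29, -21], [-11, -8]]  ->  [[8748634672, 6341131449], [-14826311353, -10746315593]]
tr = 8748634672 + -10746315593 = -1997680921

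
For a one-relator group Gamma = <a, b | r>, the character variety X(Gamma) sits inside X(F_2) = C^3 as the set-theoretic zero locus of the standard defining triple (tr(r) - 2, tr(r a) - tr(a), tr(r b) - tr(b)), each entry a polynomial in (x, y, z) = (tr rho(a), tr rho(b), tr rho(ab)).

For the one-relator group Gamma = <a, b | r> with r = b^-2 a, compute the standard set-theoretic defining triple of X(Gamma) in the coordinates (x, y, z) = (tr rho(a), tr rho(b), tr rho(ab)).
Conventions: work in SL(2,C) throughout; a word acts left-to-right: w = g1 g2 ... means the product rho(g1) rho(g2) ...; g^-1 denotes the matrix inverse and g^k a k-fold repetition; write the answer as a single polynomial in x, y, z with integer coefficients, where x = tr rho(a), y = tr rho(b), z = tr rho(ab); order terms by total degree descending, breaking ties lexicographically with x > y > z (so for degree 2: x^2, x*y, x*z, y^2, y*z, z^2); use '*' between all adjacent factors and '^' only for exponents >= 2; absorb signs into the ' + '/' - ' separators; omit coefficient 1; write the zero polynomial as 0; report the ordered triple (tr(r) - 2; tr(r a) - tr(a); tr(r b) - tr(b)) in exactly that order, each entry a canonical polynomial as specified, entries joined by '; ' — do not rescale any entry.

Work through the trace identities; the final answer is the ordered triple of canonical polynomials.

x*y^2 - y*z - x - 2; x^2*y^2 - x*y*z - x^2 - y^2 - x + 2; x*y - y - z

trace(b^-1 a) = trace(a)*trace(b) - trace(a b)   [inverse elimination on b] = x*y - z
trace(b^-2 a) = trace(b^-1 a)*trace(b) - trace(b^-1 a b)   [inverse elimination on b] = x*y^2 - y*z - x
trace(a^2) = trace(a)*trace(a) - trace(1)   [square of a] = x^2 - 2
trace(a^2 b) = trace(a)*trace(b a) - trace(b)   [square of a] = x*z - y
trace(b^-1 a^2) = trace(a^2)*trace(b) - trace(a^2 b)   [inverse elimination on b] = x^2*y - x*z - y
trace(b^-2 a^2) = trace(b^-1 a^2)*trace(b) - trace(b^-1 a^2 b)   [inverse elimination on b] = x^2*y^2 - x*y*z - x^2 - y^2 + 2
assemble the triple (trace(r) - 2; trace(r a) - x; trace(r b) - y)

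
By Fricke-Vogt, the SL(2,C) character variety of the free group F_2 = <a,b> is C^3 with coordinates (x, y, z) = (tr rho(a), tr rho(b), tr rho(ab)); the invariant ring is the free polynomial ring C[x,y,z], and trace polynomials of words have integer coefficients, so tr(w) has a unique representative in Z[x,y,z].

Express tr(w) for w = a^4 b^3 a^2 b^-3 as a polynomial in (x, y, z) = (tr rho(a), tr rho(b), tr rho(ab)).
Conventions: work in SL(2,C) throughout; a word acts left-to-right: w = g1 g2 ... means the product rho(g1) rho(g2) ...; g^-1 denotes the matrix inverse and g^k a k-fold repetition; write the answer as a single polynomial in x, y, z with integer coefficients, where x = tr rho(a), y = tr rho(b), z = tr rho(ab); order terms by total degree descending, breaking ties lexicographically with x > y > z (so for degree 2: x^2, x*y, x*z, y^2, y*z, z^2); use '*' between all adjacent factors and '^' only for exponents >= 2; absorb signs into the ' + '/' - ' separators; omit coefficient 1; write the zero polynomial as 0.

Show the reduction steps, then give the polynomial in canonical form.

trace(b a^2) = trace(a) * trace(b a) - trace(b)  (reduce the a square) = x*z - y
use: trace(b a^3) = trace(a) * trace(b a^2) - trace(b a)  (reduce the a square) = x^2*z - x*y - z
trace(a^4 b) = trace(a) * trace(b a^3) - trace(b a^2)  (reduce the a square) = x^3*z - x^2*y - 2*x*z + y
apply: trace(a^2) = trace(a) * trace(a) - trace(1)  (reduce the a square) = x^2 - 2
trace(a^3) = trace(a) * trace(a^2) - trace(a)  (reduce the a square) = x^3 - 3*x
use: trace(a^4) = trace(a) * trace(a^3) - trace(a^2)  (reduce the a square) = x^4 - 4*x^2 + 2
use: trace(a^4 b^2) = trace(b) * trace(a^4 b) - trace(a^4)  (reduce the b square) = x^3*y*z - x^4 - x^2*y^2 - 2*x*y*z + 4*x^2 + y^2 - 2
apply: trace(a b^3 a^3) = trace(b) * trace(a^4 b^2) - trace(a^4 b)  (reduce the b square) = x^3*y^2*z - x^4*y - x^2*y^3 - x^3*z - 2*x*y^2*z + 5*x^2*y + y^3 + 2*x*z - 3*y
apply: trace(b a^2 b) = trace(b) * trace(a^2 b) - trace(a^2)  (reduce the b square) = x*y*z - x^2 - y^2 + 2
trace(a b^3 a) = trace(b) * trace(b a^2 b) - trace(b a^2)  (reduce the b square) = x*y^2*z - x^2*y - y^3 - x*z + 3*y
trace(b a b) = trace(b) * trace(a b) - trace(a)  (reduce the b square) = y*z - x
trace(a b^3) = trace(b) * trace(b a b) - trace(b a)  (reduce the b square) = y^2*z - x*y - z
trace(a b^3 a^2) = trace(a) * trace(a b^3 a) - trace(a b^3)  (reduce the a square) = x^2*y^2*z - x^3*y - x*y^3 - x^2*z - y^2*z + 4*x*y + z
apply: trace(a^3 b^3 a^2) = trace(a) * trace(a b^3 a^3) - trace(a b^3 a^2)  (reduce the a square) = x^4*y^2*z - x^5*y - x^3*y^3 - x^4*z - 3*x^2*y^2*z + 6*x^3*y + 2*x*y^3 + 3*x^2*z + y^2*z - 7*x*y - z
apply: trace(a^4 b^3 a^2) = trace(a) * trace(a^3 b^3 a^2) - trace(a^3 b^3 a)  (reduce the a square) = x^5*y^2*z - x^6*y - x^4*y^3 - x^5*z - 4*x^3*y^2*z + 7*x^4*y + 3*x^2*y^3 + 4*x^3*z + 3*x*y^2*z - 12*x^2*y - y^3 - 3*x*z + 3*y
trace(a b a b) = trace(a b) * trace(a b) - trace(1)  (split on a) = z^2 - 2
trace(b^2 a b a) = trace(b) * trace(a b a b) - trace(a b a)  (reduce the b square) = y*z^2 - x*z - y
apply: trace(b a^2 b^2 a) = trace(a) * trace(b^2 a b a) - trace(b^2 a b)  (reduce the a square) = x*y*z^2 - x^2*z - y^2*z + z
trace(a b^2 a^2 b a) = trace(a) * trace(b a^2 b^2 a) - trace(b a^2 b^2)  (reduce the a square) = x^2*y*z^2 - x^3*z - 2*x*y^2*z + x^2*y + y^3 + 2*x*z - 3*y
use: trace(a b^2 a^2 b) = trace(a) * trace(b a b^2 a) - trace(b a b^2)  (reduce the a square) = x*y*z^2 - x^2*z - y^2*z + z
apply: trace(a^2 b^2 a^2 b a) = trace(a) * trace(a b^2 a^2 b a) - trace(a b^2 a^2 b)  (reduce the a square) = x^3*y*z^2 - x^4*z - 2*x^2*y^2*z + x^3*y + x*y^3 - x*y*z^2 + 3*x^2*z + y^2*z - 3*x*y - z
apply: trace(b a^2 b a^4 b) = trace(a) * trace(a^2 b^2 a^2 b a) - trace(a^2 b^2 a^2 b)  (reduce the a square) = x^4*y*z^2 - x^5*z - 2*x^3*y^2*z + x^4*y + x^2*y^3 - 2*x^2*y*z^2 + 4*x^3*z + 3*x*y^2*z - 4*x^2*y - y^3 - 3*x*z + 3*y
trace(a b a b a) = trace(a) * trace(b a b a) - trace(b a b)  (reduce the a square) = x*z^2 - y*z - x
use: trace(b a^3 b a) = trace(a) * trace(a b a b a) - trace(a b a b)  (reduce the a square) = x^2*z^2 - x*y*z - x^2 - z^2 + 2
use: trace(b a^3 b) = trace(b) * trace(a^3 b) - trace(a^3)  (reduce the b square) = x^2*y*z - x^3 - x*y^2 - y*z + 3*x
apply: trace(a^2 b a^2 b a) = trace(a) * trace(b a^3 b a) - trace(b a^3 b)  (reduce the a square) = x^3*z^2 - 2*x^2*y*z + x*y^2 - x*z^2 + y*z - x
use: trace(a^2 b a^2 b) = trace(a) * trace(b a^2 b a) - trace(b a^2 b)  (reduce the a square) = x^2*z^2 - 2*x*y*z + y^2 - 2
trace(b a^2 b a^4) = trace(a) * trace(a^2 b a^2 b a) - trace(a^2 b a^2 b)  (reduce the a square) = x^4*z^2 - 2*x^3*y*z + x^2*y^2 - 2*x^2*z^2 + 3*x*y*z - x^2 - y^2 + 2
apply: trace(a^4 b^3 a^2 b) = trace(b) * trace(b a^2 b a^4 b) - trace(b a^2 b a^4)  (reduce the b square) = x^4*y^2*z^2 - x^5*y*z - 2*x^3*y^3*z + x^4*y^2 - x^4*z^2 + x^2*y^4 - 2*x^2*y^2*z^2 + 6*x^3*y*z + 3*x*y^3*z - 5*x^2*y^2 + 2*x^2*z^2 - y^4 - 6*x*y*z + x^2 + 4*y^2 - 2
use: trace(a^4 b^3 a^2 b^-1) = trace(a^4 b^3 a^2) * trace(b) - trace(a^4 b^3 a^2 b)  (eliminate b^-1) = x^5*y^3*z - x^6*y^2 - x^4*y^4 - x^4*y^2*z^2 - 2*x^3*y^3*z + 6*x^4*y^2 + x^4*z^2 + 2*x^2*y^4 + 2*x^2*y^2*z^2 - 2*x^3*y*z - 7*x^2*y^2 - 2*x^2*z^2 + 3*x*y*z - x^2 - y^2 + 2
trace(a^4 b^3 a^2 b^-2) = trace(a^4 b^3 a^2 b^-1) * trace(b) - trace(a^4 b^3 a^2)  (eliminate b^-1) = x^5*y^4*z - x^6*y^3 - x^4*y^5 - x^4*y^3*z^2 - x^5*y^2*z - 2*x^3*y^4*z + x^6*y + 7*x^4*y^3 + x^4*y*z^2 + 2*x^2*y^5 + 2*x^2*y^3*z^2 + x^5*z + 2*x^3*y^2*z - 7*x^4*y - 10*x^2*y^3 - 2*x^2*y*z^2 - 4*x^3*z + 11*x^2*y + 3*x*z - y
trace(a^4 b^3 a^2 b^-3) = trace(a^4 b^3 a^2 b^-2) * trace(b) - trace(a^4 b^3 a^2 b^-1)  (eliminate b^-1) = x^5*y^5*z - x^6*y^4 - x^4*y^6 - x^4*y^4*z^2 - 2*x^5*y^3*z - 2*x^3*y^5*z + 2*x^6*y^2 + 8*x^4*y^4 + 2*x^4*y^2*z^2 + 2*x^2*y^6 + 2*x^2*y^4*z^2 + x^5*y*z + 4*x^3*y^3*z - 13*x^4*y^2 - x^4*z^2 - 12*x^2*y^4 - 4*x^2*y^2*z^2 - 2*x^3*y*z + 18*x^2*y^2 + 2*x^2*z^2 + x^2 - 2

x^5*y^5*z - x^6*y^4 - x^4*y^6 - x^4*y^4*z^2 - 2*x^5*y^3*z - 2*x^3*y^5*z + 2*x^6*y^2 + 8*x^4*y^4 + 2*x^4*y^2*z^2 + 2*x^2*y^6 + 2*x^2*y^4*z^2 + x^5*y*z + 4*x^3*y^3*z - 13*x^4*y^2 - x^4*z^2 - 12*x^2*y^4 - 4*x^2*y^2*z^2 - 2*x^3*y*z + 18*x^2*y^2 + 2*x^2*z^2 + x^2 - 2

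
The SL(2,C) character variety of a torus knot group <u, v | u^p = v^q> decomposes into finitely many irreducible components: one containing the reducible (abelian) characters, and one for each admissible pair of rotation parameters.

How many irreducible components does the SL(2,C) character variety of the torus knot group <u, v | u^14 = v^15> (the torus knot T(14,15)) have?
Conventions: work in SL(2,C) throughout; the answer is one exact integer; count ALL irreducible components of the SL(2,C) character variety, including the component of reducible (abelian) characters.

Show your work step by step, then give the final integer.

For T(14,15): irreducibility forces the central element u^14 = v^15 to one of +I, -I.
So on each irreducible component the traces are pinned: tr(u) = 2*cos(pi*alpha/14) with 1 <= alpha <= 13, tr(v) = 2*cos(pi*beta/15) with 1 <= beta <= 14.
Consistency of u^14 = (-1)^alpha I with v^15 = (-1)^beta I forces alpha = beta (mod 2).
Counting: 7 odd alphas x 7 odd betas + 6 even alphas x 7 even betas = 49 + 42 = 91.
components with irreducible characters: 91; plus the single component of reducible (abelian) characters: total 92.

92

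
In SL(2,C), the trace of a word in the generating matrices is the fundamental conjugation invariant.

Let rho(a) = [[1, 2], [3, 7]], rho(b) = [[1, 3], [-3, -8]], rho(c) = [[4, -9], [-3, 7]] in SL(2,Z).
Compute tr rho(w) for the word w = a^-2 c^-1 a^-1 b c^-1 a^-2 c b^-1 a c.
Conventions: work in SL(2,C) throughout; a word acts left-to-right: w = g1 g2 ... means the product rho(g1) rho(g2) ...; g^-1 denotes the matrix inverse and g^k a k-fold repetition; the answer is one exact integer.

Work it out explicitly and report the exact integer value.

rho(a^-1) = [[7, -2], [-3, 1]]
... * rho(a^-1) = [[7, -2], [-3, 1]]  ->  [[55, -16], [-24, 7]]
... * rho(c^-1) = [[7, 9], [3, 4]]  ->  [[337, 431], [-147, -188]]
... * rho(a^-1) = [[7, -2], [-3, 1]]  ->  [[1066, -243], [-465, 106]]
... * rho(b) = [[1, 3], [-3, -8]]  ->  [[1795, 5142], [-783, -2243]]
... * rho(c^-1) = [[7, 9], [3, 4]]  ->  [[27991, 36723], [-12210, -16019]]
... * rho(a^-1) = [[7, -2], [-3, 1]]  ->  [[85768, -19259], [-37413, 8401]]
... * rho(a^-1) = [[7, -2], [-3, 1]]  ->  [[658153, -190795], [-287094, 83227]]
... * rho(c) = [[4, -9], [-3, 7]]  ->  [[3204997, -7258942], [-1398057, 3166435]]
... * rho(b^-1) = [[-8, -3], [3, 1]]  ->  [[-47416802, -16873933], [20683761, 7360606]]
... * rho(a) = [[1, 2], [3, 7]]  ->  [[-98038601, -212951135], [42765579, 92891764]]
... * rho(c) = [[4, -9], [-3, 7]]  ->  [[246699001, -608310536], [-107612976, 265352137]]
tr = 246699001 + 265352137 = 512051138

512051138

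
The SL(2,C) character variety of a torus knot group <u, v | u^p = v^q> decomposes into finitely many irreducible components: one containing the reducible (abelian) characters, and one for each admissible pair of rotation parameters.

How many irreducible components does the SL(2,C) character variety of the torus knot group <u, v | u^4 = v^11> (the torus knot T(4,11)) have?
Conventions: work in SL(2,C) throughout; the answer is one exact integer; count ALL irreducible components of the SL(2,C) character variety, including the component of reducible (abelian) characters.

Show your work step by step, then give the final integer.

16

For T(4,11): irreducibility forces the central element u^4 = v^11 to one of +I, -I.
So on each irreducible component the traces are pinned: tr(u) = 2*cos(pi*alpha/4) with 1 <= alpha <= 3, tr(v) = 2*cos(pi*beta/11) with 1 <= beta <= 10.
The two central values (-1)^alpha I and (-1)^beta I must be the same matrix, so alpha and beta share a parity.
count pairs: odd alpha (2 choices) x odd beta (5), plus even alpha (1) x even beta (5): 2*5 + 1*5 = 15.
Total: 15 irreducible-character components + 1 reducible (abelian) component = 16.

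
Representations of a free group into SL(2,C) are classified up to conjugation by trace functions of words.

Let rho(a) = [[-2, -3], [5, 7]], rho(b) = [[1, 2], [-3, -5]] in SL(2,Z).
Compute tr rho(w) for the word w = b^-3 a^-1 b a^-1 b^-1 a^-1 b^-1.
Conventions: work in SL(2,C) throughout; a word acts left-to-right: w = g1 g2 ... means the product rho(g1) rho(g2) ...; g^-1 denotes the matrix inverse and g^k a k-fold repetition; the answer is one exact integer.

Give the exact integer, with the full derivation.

rho(b^-1) = [[-5, -2], [3, 1]]
... * rho(b^-1) = [[-5, -2], [3, 1]]  ->  [[19, 8], [-12, -5]]
... * rho(b^-1) = [[-5, -2], [3, 1]]  ->  [[-71, -30], [45, 19]]
... * rho(a^-1) = [[7, 3], [-5, -2]]  ->  [[-347, -153], [220, 97]]
... * rho(b) = [[1, 2], [-3, -5]]  ->  [[112, 71], [-71, -45]]
... * rho(a^-1) = [[7, 3], [-5, -2]]  ->  [[429, 194], [-272, -123]]
... * rho(b^-1) = [[-5, -2], [3, 1]]  ->  [[-1563, -664], [991, 421]]
... * rho(a^-1) = [[7, 3], [-5, -2]]  ->  [[-7621, -3361], [4832, 2131]]
... * rho(b^-1) = [[-5, -2], [3, 1]]  ->  [[28022, 11881], [-17767, -7533]]
tr = 28022 + -7533 = 20489

20489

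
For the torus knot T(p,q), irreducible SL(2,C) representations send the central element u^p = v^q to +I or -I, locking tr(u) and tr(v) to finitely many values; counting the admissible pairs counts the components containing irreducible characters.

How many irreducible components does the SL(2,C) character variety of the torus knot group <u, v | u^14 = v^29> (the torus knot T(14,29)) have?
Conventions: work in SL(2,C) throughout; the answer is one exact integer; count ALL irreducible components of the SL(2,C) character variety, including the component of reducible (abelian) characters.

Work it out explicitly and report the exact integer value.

183

Gamma = < u, v | u^14 = v^29 > (torus knot T(14,29)); the central element u^14 = v^29 acts as +I or -I in any irreducible SL(2,C) representation.
So on each irreducible component the traces are pinned: tr(u) = 2*cos(pi*alpha/14) with 1 <= alpha <= 13, tr(v) = 2*cos(pi*beta/29) with 1 <= beta <= 28.
Consistency of u^14 = (-1)^alpha I with v^29 = (-1)^beta I forces alpha = beta (mod 2).
Counting: 7 odd alphas x 14 odd betas + 6 even alphas x 14 even betas = 98 + 84 = 182.
Total: 182 irreducible-character components + 1 reducible (abelian) component = 183.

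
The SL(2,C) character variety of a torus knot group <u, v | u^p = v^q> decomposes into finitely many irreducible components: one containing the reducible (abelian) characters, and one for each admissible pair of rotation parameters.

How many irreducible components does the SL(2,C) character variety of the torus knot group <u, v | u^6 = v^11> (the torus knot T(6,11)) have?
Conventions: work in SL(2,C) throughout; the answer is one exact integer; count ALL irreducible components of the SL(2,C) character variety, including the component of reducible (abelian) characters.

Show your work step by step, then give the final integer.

26

For T(6,11): irreducibility forces the central element u^6 = v^11 to one of +I, -I.
This locks tr(u) to 2*cos(pi*alpha/6), alpha in 1..5, and tr(v) to 2*cos(pi*beta/11), beta in 1..10, on each component of irreducible characters.
The two central values (-1)^alpha I and (-1)^beta I must be the same matrix, so alpha and beta share a parity.
Enumerate parity-matched pairs: 3*5 odd-odd plus 2*5 even-even gives 25.
components with irreducible characters: 25; plus the single component of reducible (abelian) characters: total 26.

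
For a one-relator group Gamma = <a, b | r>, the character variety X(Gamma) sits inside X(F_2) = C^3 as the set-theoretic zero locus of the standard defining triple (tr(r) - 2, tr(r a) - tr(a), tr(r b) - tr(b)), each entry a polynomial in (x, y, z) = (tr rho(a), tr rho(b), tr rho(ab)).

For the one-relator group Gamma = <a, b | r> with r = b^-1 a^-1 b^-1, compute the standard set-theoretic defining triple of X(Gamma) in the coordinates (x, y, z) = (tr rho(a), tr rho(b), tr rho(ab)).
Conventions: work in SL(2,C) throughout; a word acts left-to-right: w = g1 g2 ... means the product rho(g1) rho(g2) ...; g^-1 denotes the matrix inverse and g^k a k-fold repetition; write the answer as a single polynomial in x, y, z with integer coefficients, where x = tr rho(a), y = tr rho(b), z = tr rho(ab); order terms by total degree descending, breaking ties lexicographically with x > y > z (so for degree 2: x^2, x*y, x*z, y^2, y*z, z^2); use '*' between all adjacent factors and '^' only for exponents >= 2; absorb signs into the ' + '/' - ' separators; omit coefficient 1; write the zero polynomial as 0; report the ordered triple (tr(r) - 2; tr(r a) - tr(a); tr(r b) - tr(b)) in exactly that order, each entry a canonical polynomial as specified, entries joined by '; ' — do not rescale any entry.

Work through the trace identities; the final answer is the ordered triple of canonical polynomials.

y*z - x - 2; x*y*z - x^2 - z^2 - x + 2; -y + z

use: tr(a^-1) = tr(a) = x
tr(a^-1 b) = tr(b) * tr(a) - tr(b a) = x*y - z
apply: tr(a^-1 b^-1) = tr(a^-1) * tr(b) - tr(a^-1 b) = z
tr(b^-1 a^-1 b^-1) = tr(a^-1 b^-1) * tr(b) - tr(a^-1) = y*z - x
apply: tr(b^-1 a b^-1) = tr(a b^-1) * tr(b) - tr(a)  (eliminate b^-1) = x*y^2 - y*z - x
apply: tr(a^2) = tr(a) * tr(a) - tr(1)  (reduce the a square) = x^2 - 2
apply: tr(a^2 b) = tr(a) * tr(b a) - tr(b)  (reduce the a square) = x*z - y
tr(a b^-1 a) = tr(a^2) * tr(b) - tr(a^2 b)  (eliminate b^-1) = x^2*y - x*z - y
use: tr(a b a b) = tr(a b) * tr(a b) - tr(1)  (split on a) = z^2 - 2
tr(a b^-1 a b) = tr(a b a) * tr(b) - tr(a b a b)  (eliminate b^-1) = x*y*z - y^2 - z^2 + 2
tr(b^-1 a b^-1 a) = tr(a b^-1 a) * tr(b) - tr(a b^-1 a b)  (eliminate b^-1) = x^2*y^2 - 2*x*y*z + z^2 - 2
apply: tr(b^-1 a^-1 b^-1 a) = tr(b^-1 a b^-1) * tr(a) - tr(b^-1 a b^-1 a)  (eliminate a^-1) = x*y*z - x^2 - z^2 + 2
assemble the triple (tr(r) - 2; tr(r a) - x; tr(r b) - y)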